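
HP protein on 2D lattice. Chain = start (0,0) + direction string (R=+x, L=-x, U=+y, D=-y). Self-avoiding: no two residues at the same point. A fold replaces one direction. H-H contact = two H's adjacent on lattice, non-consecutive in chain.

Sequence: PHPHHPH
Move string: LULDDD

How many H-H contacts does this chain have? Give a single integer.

Answer: 1

Derivation:
Positions: [(0, 0), (-1, 0), (-1, 1), (-2, 1), (-2, 0), (-2, -1), (-2, -2)]
H-H contact: residue 1 @(-1,0) - residue 4 @(-2, 0)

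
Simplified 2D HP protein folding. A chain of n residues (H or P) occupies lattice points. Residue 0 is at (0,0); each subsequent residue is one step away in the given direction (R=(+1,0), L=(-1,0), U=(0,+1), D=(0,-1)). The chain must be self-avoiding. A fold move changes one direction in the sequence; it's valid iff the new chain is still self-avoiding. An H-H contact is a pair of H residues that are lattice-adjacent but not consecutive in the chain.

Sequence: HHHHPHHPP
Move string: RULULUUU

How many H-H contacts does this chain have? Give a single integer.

Positions: [(0, 0), (1, 0), (1, 1), (0, 1), (0, 2), (-1, 2), (-1, 3), (-1, 4), (-1, 5)]
H-H contact: residue 0 @(0,0) - residue 3 @(0, 1)

Answer: 1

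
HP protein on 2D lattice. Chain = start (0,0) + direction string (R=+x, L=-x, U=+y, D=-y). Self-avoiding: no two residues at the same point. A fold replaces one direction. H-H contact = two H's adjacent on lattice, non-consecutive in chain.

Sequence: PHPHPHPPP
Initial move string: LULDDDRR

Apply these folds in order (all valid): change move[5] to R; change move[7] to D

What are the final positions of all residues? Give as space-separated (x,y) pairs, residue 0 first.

Answer: (0,0) (-1,0) (-1,1) (-2,1) (-2,0) (-2,-1) (-1,-1) (0,-1) (0,-2)

Derivation:
Initial moves: LULDDDRR
Fold: move[5]->R => LULDDRRR (positions: [(0, 0), (-1, 0), (-1, 1), (-2, 1), (-2, 0), (-2, -1), (-1, -1), (0, -1), (1, -1)])
Fold: move[7]->D => LULDDRRD (positions: [(0, 0), (-1, 0), (-1, 1), (-2, 1), (-2, 0), (-2, -1), (-1, -1), (0, -1), (0, -2)])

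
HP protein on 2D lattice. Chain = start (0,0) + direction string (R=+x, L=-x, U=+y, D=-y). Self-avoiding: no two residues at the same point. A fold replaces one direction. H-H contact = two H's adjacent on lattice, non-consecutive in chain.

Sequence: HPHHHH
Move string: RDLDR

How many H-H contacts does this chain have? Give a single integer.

Positions: [(0, 0), (1, 0), (1, -1), (0, -1), (0, -2), (1, -2)]
H-H contact: residue 0 @(0,0) - residue 3 @(0, -1)
H-H contact: residue 2 @(1,-1) - residue 5 @(1, -2)

Answer: 2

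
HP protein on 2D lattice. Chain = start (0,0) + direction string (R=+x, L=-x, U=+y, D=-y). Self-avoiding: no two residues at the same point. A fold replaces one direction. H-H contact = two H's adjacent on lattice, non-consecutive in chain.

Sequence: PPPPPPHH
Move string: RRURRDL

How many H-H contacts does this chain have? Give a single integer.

Positions: [(0, 0), (1, 0), (2, 0), (2, 1), (3, 1), (4, 1), (4, 0), (3, 0)]
No H-H contacts found.

Answer: 0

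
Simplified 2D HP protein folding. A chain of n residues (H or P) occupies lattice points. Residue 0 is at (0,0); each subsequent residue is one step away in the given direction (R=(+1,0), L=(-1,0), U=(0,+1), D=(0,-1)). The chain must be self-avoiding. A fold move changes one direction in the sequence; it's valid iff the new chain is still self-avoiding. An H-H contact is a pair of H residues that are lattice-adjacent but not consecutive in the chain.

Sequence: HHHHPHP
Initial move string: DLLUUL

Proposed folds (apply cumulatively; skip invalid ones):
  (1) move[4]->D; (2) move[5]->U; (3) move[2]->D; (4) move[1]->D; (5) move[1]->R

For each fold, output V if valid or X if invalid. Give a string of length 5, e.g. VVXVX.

Initial: DLLUUL -> [(0, 0), (0, -1), (-1, -1), (-2, -1), (-2, 0), (-2, 1), (-3, 1)]
Fold 1: move[4]->D => DLLUDL INVALID (collision), skipped
Fold 2: move[5]->U => DLLUUU VALID
Fold 3: move[2]->D => DLDUUU INVALID (collision), skipped
Fold 4: move[1]->D => DDLUUU VALID
Fold 5: move[1]->R => DRLUUU INVALID (collision), skipped

Answer: XVXVX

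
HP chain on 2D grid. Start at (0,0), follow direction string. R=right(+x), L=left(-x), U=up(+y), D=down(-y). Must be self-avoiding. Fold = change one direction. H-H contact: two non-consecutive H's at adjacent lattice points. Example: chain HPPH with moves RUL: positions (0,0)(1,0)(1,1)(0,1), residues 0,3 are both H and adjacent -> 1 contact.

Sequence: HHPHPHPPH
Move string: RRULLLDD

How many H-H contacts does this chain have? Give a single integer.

Answer: 1

Derivation:
Positions: [(0, 0), (1, 0), (2, 0), (2, 1), (1, 1), (0, 1), (-1, 1), (-1, 0), (-1, -1)]
H-H contact: residue 0 @(0,0) - residue 5 @(0, 1)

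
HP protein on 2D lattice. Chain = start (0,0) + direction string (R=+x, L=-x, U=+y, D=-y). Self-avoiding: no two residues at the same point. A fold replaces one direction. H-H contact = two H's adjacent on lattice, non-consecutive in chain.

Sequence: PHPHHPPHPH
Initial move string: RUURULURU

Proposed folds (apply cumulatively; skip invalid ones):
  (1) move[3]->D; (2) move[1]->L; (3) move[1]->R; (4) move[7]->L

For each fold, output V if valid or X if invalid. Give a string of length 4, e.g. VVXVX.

Answer: XXVV

Derivation:
Initial: RUURULURU -> [(0, 0), (1, 0), (1, 1), (1, 2), (2, 2), (2, 3), (1, 3), (1, 4), (2, 4), (2, 5)]
Fold 1: move[3]->D => RUUDULURU INVALID (collision), skipped
Fold 2: move[1]->L => RLURULURU INVALID (collision), skipped
Fold 3: move[1]->R => RRURULURU VALID
Fold 4: move[7]->L => RRURULULU VALID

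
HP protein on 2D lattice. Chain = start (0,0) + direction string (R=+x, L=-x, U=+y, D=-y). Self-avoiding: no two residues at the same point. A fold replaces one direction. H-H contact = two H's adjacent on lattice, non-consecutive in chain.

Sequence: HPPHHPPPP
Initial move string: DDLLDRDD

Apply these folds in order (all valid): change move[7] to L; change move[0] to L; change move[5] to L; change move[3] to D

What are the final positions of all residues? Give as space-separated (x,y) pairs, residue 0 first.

Initial moves: DDLLDRDD
Fold: move[7]->L => DDLLDRDL (positions: [(0, 0), (0, -1), (0, -2), (-1, -2), (-2, -2), (-2, -3), (-1, -3), (-1, -4), (-2, -4)])
Fold: move[0]->L => LDLLDRDL (positions: [(0, 0), (-1, 0), (-1, -1), (-2, -1), (-3, -1), (-3, -2), (-2, -2), (-2, -3), (-3, -3)])
Fold: move[5]->L => LDLLDLDL (positions: [(0, 0), (-1, 0), (-1, -1), (-2, -1), (-3, -1), (-3, -2), (-4, -2), (-4, -3), (-5, -3)])
Fold: move[3]->D => LDLDDLDL (positions: [(0, 0), (-1, 0), (-1, -1), (-2, -1), (-2, -2), (-2, -3), (-3, -3), (-3, -4), (-4, -4)])

Answer: (0,0) (-1,0) (-1,-1) (-2,-1) (-2,-2) (-2,-3) (-3,-3) (-3,-4) (-4,-4)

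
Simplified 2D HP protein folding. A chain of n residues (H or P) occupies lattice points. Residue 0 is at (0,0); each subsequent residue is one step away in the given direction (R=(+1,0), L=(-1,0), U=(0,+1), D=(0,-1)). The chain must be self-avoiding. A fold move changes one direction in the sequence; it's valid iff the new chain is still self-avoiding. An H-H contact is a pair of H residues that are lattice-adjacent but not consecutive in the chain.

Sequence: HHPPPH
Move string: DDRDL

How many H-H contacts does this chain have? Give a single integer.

Positions: [(0, 0), (0, -1), (0, -2), (1, -2), (1, -3), (0, -3)]
No H-H contacts found.

Answer: 0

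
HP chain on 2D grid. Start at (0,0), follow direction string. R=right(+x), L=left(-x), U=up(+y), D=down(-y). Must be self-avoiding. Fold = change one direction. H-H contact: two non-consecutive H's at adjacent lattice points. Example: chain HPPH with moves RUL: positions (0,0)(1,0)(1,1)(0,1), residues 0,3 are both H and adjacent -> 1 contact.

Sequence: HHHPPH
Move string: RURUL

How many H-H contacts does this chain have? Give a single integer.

Positions: [(0, 0), (1, 0), (1, 1), (2, 1), (2, 2), (1, 2)]
H-H contact: residue 2 @(1,1) - residue 5 @(1, 2)

Answer: 1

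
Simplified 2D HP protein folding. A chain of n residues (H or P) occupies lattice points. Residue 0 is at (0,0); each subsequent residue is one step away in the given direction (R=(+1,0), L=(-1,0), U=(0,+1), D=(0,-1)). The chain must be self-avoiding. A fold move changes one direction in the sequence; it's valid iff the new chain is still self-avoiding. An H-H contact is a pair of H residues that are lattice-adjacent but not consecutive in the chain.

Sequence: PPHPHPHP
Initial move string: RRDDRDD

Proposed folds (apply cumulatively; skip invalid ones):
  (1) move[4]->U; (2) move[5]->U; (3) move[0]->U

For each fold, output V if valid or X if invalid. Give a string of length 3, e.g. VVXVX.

Answer: XXV

Derivation:
Initial: RRDDRDD -> [(0, 0), (1, 0), (2, 0), (2, -1), (2, -2), (3, -2), (3, -3), (3, -4)]
Fold 1: move[4]->U => RRDDUDD INVALID (collision), skipped
Fold 2: move[5]->U => RRDDRUD INVALID (collision), skipped
Fold 3: move[0]->U => URDDRDD VALID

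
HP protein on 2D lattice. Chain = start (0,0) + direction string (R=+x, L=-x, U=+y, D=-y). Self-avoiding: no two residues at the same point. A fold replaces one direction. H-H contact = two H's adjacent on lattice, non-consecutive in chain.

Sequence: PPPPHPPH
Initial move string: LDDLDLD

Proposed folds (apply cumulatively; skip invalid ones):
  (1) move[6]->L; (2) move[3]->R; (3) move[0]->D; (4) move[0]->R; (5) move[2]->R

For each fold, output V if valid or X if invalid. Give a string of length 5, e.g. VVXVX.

Initial: LDDLDLD -> [(0, 0), (-1, 0), (-1, -1), (-1, -2), (-2, -2), (-2, -3), (-3, -3), (-3, -4)]
Fold 1: move[6]->L => LDDLDLL VALID
Fold 2: move[3]->R => LDDRDLL VALID
Fold 3: move[0]->D => DDDRDLL VALID
Fold 4: move[0]->R => RDDRDLL VALID
Fold 5: move[2]->R => RDRRDLL VALID

Answer: VVVVV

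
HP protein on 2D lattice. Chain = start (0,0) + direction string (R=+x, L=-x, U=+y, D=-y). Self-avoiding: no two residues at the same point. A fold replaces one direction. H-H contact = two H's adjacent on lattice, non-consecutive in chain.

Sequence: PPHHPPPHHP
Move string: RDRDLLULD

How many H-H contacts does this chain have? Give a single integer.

Answer: 1

Derivation:
Positions: [(0, 0), (1, 0), (1, -1), (2, -1), (2, -2), (1, -2), (0, -2), (0, -1), (-1, -1), (-1, -2)]
H-H contact: residue 2 @(1,-1) - residue 7 @(0, -1)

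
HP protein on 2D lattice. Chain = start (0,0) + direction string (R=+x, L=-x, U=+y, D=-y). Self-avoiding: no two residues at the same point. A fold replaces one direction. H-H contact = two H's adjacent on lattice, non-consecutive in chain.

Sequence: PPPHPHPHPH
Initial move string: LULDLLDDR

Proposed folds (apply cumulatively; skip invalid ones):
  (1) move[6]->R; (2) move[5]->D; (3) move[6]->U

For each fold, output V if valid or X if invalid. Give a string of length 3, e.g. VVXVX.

Answer: XVX

Derivation:
Initial: LULDLLDDR -> [(0, 0), (-1, 0), (-1, 1), (-2, 1), (-2, 0), (-3, 0), (-4, 0), (-4, -1), (-4, -2), (-3, -2)]
Fold 1: move[6]->R => LULDLLRDR INVALID (collision), skipped
Fold 2: move[5]->D => LULDLDDDR VALID
Fold 3: move[6]->U => LULDLDUDR INVALID (collision), skipped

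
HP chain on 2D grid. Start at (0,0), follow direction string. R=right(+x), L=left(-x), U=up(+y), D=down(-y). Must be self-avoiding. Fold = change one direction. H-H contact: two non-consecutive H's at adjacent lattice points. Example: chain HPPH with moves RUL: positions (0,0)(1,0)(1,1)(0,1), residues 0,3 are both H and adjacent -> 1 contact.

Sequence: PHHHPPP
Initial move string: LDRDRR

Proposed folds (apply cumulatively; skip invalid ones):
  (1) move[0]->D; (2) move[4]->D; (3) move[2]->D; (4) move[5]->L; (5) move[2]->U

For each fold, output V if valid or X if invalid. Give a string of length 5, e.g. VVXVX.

Answer: VVVVX

Derivation:
Initial: LDRDRR -> [(0, 0), (-1, 0), (-1, -1), (0, -1), (0, -2), (1, -2), (2, -2)]
Fold 1: move[0]->D => DDRDRR VALID
Fold 2: move[4]->D => DDRDDR VALID
Fold 3: move[2]->D => DDDDDR VALID
Fold 4: move[5]->L => DDDDDL VALID
Fold 5: move[2]->U => DDUDDL INVALID (collision), skipped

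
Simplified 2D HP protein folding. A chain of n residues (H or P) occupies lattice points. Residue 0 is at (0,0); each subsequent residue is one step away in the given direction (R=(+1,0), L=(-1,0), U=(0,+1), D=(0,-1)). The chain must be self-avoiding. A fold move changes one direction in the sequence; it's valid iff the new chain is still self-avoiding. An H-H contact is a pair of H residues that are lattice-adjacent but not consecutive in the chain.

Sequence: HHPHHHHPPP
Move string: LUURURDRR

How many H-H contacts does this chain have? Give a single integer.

Positions: [(0, 0), (-1, 0), (-1, 1), (-1, 2), (0, 2), (0, 3), (1, 3), (1, 2), (2, 2), (3, 2)]
No H-H contacts found.

Answer: 0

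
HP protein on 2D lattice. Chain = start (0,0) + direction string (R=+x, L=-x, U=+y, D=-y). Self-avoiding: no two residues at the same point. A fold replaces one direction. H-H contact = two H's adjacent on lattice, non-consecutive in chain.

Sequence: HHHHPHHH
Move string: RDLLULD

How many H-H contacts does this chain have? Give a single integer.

Answer: 2

Derivation:
Positions: [(0, 0), (1, 0), (1, -1), (0, -1), (-1, -1), (-1, 0), (-2, 0), (-2, -1)]
H-H contact: residue 0 @(0,0) - residue 5 @(-1, 0)
H-H contact: residue 0 @(0,0) - residue 3 @(0, -1)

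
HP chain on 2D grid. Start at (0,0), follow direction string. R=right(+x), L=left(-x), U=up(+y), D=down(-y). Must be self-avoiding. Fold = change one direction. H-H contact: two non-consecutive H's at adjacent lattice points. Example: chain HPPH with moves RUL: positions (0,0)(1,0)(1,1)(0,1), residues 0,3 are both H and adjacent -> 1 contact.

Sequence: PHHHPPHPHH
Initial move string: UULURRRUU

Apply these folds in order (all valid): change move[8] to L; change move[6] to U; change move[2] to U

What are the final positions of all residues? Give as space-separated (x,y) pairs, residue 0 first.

Answer: (0,0) (0,1) (0,2) (0,3) (0,4) (1,4) (2,4) (2,5) (2,6) (1,6)

Derivation:
Initial moves: UULURRRUU
Fold: move[8]->L => UULURRRUL (positions: [(0, 0), (0, 1), (0, 2), (-1, 2), (-1, 3), (0, 3), (1, 3), (2, 3), (2, 4), (1, 4)])
Fold: move[6]->U => UULURRUUL (positions: [(0, 0), (0, 1), (0, 2), (-1, 2), (-1, 3), (0, 3), (1, 3), (1, 4), (1, 5), (0, 5)])
Fold: move[2]->U => UUUURRUUL (positions: [(0, 0), (0, 1), (0, 2), (0, 3), (0, 4), (1, 4), (2, 4), (2, 5), (2, 6), (1, 6)])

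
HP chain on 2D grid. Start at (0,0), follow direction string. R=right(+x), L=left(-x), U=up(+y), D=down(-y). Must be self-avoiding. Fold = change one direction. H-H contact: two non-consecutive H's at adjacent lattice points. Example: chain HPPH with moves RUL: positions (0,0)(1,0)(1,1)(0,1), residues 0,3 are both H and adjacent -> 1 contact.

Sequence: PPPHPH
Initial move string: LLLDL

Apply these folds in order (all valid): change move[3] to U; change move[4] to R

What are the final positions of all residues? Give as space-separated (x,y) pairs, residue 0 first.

Answer: (0,0) (-1,0) (-2,0) (-3,0) (-3,1) (-2,1)

Derivation:
Initial moves: LLLDL
Fold: move[3]->U => LLLUL (positions: [(0, 0), (-1, 0), (-2, 0), (-3, 0), (-3, 1), (-4, 1)])
Fold: move[4]->R => LLLUR (positions: [(0, 0), (-1, 0), (-2, 0), (-3, 0), (-3, 1), (-2, 1)])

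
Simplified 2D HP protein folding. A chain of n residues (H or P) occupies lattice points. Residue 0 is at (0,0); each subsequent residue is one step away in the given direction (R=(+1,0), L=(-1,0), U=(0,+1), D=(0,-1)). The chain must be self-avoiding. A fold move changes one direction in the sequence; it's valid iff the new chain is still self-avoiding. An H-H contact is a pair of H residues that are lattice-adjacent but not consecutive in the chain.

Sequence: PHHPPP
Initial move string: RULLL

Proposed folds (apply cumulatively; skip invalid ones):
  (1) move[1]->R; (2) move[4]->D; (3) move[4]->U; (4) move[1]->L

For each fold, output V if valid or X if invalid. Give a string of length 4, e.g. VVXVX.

Initial: RULLL -> [(0, 0), (1, 0), (1, 1), (0, 1), (-1, 1), (-2, 1)]
Fold 1: move[1]->R => RRLLL INVALID (collision), skipped
Fold 2: move[4]->D => RULLD VALID
Fold 3: move[4]->U => RULLU VALID
Fold 4: move[1]->L => RLLLU INVALID (collision), skipped

Answer: XVVX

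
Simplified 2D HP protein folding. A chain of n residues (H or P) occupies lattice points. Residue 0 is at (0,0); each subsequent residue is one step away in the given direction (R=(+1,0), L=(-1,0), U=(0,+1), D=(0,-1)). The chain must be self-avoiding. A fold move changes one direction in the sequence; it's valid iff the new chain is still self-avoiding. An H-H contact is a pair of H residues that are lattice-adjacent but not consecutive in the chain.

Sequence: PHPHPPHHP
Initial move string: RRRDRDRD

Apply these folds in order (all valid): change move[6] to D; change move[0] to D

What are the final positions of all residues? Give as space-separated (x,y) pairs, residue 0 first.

Answer: (0,0) (0,-1) (1,-1) (2,-1) (2,-2) (3,-2) (3,-3) (3,-4) (3,-5)

Derivation:
Initial moves: RRRDRDRD
Fold: move[6]->D => RRRDRDDD (positions: [(0, 0), (1, 0), (2, 0), (3, 0), (3, -1), (4, -1), (4, -2), (4, -3), (4, -4)])
Fold: move[0]->D => DRRDRDDD (positions: [(0, 0), (0, -1), (1, -1), (2, -1), (2, -2), (3, -2), (3, -3), (3, -4), (3, -5)])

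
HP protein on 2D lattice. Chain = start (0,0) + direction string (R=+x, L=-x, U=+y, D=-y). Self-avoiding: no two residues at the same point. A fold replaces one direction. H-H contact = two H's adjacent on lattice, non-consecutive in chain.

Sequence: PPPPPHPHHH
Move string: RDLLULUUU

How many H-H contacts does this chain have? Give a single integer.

Positions: [(0, 0), (1, 0), (1, -1), (0, -1), (-1, -1), (-1, 0), (-2, 0), (-2, 1), (-2, 2), (-2, 3)]
No H-H contacts found.

Answer: 0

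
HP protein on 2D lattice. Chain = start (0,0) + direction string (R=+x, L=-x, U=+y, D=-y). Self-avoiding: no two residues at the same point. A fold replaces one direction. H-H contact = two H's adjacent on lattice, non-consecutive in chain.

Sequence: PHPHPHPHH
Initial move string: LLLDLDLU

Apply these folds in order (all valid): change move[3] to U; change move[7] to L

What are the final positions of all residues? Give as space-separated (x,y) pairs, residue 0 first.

Initial moves: LLLDLDLU
Fold: move[3]->U => LLLULDLU (positions: [(0, 0), (-1, 0), (-2, 0), (-3, 0), (-3, 1), (-4, 1), (-4, 0), (-5, 0), (-5, 1)])
Fold: move[7]->L => LLLULDLL (positions: [(0, 0), (-1, 0), (-2, 0), (-3, 0), (-3, 1), (-4, 1), (-4, 0), (-5, 0), (-6, 0)])

Answer: (0,0) (-1,0) (-2,0) (-3,0) (-3,1) (-4,1) (-4,0) (-5,0) (-6,0)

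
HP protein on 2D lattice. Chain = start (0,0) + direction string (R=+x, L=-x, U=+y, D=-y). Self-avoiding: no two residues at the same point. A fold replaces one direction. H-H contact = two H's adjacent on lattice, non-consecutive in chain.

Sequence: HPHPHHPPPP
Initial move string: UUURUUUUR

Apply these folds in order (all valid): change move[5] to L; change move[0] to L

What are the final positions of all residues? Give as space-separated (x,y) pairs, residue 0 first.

Answer: (0,0) (-1,0) (-1,1) (-1,2) (0,2) (0,3) (-1,3) (-1,4) (-1,5) (0,5)

Derivation:
Initial moves: UUURUUUUR
Fold: move[5]->L => UUURULUUR (positions: [(0, 0), (0, 1), (0, 2), (0, 3), (1, 3), (1, 4), (0, 4), (0, 5), (0, 6), (1, 6)])
Fold: move[0]->L => LUURULUUR (positions: [(0, 0), (-1, 0), (-1, 1), (-1, 2), (0, 2), (0, 3), (-1, 3), (-1, 4), (-1, 5), (0, 5)])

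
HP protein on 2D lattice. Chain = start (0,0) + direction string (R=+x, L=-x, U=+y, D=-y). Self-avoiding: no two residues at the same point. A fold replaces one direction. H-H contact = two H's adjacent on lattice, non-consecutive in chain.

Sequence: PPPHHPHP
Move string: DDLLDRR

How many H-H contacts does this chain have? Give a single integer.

Positions: [(0, 0), (0, -1), (0, -2), (-1, -2), (-2, -2), (-2, -3), (-1, -3), (0, -3)]
H-H contact: residue 3 @(-1,-2) - residue 6 @(-1, -3)

Answer: 1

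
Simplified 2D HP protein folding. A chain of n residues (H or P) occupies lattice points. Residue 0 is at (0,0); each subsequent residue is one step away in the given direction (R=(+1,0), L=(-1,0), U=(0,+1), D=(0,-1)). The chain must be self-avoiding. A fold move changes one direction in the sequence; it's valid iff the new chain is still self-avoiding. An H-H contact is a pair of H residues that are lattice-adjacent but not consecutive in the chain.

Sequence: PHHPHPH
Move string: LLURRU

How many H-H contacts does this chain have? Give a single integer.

Answer: 1

Derivation:
Positions: [(0, 0), (-1, 0), (-2, 0), (-2, 1), (-1, 1), (0, 1), (0, 2)]
H-H contact: residue 1 @(-1,0) - residue 4 @(-1, 1)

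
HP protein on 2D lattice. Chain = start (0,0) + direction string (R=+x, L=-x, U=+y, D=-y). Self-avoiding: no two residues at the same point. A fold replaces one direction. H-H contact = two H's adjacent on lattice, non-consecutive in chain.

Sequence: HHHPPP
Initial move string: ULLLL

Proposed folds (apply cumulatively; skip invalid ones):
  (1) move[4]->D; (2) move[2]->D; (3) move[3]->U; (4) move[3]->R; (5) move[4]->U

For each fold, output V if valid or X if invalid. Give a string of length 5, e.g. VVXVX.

Initial: ULLLL -> [(0, 0), (0, 1), (-1, 1), (-2, 1), (-3, 1), (-4, 1)]
Fold 1: move[4]->D => ULLLD VALID
Fold 2: move[2]->D => ULDLD VALID
Fold 3: move[3]->U => ULDUD INVALID (collision), skipped
Fold 4: move[3]->R => ULDRD INVALID (collision), skipped
Fold 5: move[4]->U => ULDLU VALID

Answer: VVXXV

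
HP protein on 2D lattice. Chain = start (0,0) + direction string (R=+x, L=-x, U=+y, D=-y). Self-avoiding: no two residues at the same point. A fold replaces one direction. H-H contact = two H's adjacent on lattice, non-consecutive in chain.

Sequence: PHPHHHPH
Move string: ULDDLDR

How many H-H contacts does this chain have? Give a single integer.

Positions: [(0, 0), (0, 1), (-1, 1), (-1, 0), (-1, -1), (-2, -1), (-2, -2), (-1, -2)]
H-H contact: residue 4 @(-1,-1) - residue 7 @(-1, -2)

Answer: 1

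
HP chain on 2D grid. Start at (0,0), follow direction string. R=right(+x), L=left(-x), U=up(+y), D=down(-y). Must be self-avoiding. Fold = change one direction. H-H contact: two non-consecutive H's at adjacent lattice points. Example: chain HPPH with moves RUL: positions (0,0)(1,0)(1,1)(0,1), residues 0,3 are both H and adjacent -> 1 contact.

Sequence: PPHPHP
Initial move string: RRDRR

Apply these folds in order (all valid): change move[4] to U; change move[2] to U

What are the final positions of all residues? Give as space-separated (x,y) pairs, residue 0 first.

Initial moves: RRDRR
Fold: move[4]->U => RRDRU (positions: [(0, 0), (1, 0), (2, 0), (2, -1), (3, -1), (3, 0)])
Fold: move[2]->U => RRURU (positions: [(0, 0), (1, 0), (2, 0), (2, 1), (3, 1), (3, 2)])

Answer: (0,0) (1,0) (2,0) (2,1) (3,1) (3,2)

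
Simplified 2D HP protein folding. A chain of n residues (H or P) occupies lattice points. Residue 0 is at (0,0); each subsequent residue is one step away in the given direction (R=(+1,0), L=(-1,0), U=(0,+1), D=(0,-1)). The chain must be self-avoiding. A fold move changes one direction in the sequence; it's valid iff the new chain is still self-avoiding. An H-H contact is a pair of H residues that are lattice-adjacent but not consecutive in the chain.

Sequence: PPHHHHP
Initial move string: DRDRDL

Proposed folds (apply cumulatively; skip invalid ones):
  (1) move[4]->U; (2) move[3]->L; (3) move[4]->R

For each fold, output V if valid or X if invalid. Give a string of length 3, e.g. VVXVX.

Answer: XVX

Derivation:
Initial: DRDRDL -> [(0, 0), (0, -1), (1, -1), (1, -2), (2, -2), (2, -3), (1, -3)]
Fold 1: move[4]->U => DRDRUL INVALID (collision), skipped
Fold 2: move[3]->L => DRDLDL VALID
Fold 3: move[4]->R => DRDLRL INVALID (collision), skipped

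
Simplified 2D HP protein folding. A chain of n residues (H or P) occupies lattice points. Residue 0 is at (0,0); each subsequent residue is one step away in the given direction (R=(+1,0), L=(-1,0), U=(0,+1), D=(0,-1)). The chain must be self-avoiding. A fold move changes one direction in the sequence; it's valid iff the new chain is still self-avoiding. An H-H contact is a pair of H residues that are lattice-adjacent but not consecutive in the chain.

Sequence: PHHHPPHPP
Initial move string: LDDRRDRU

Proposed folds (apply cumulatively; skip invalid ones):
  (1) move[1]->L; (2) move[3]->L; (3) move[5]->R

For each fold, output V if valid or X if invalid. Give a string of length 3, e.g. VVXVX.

Initial: LDDRRDRU -> [(0, 0), (-1, 0), (-1, -1), (-1, -2), (0, -2), (1, -2), (1, -3), (2, -3), (2, -2)]
Fold 1: move[1]->L => LLDRRDRU VALID
Fold 2: move[3]->L => LLDLRDRU INVALID (collision), skipped
Fold 3: move[5]->R => LLDRRRRU VALID

Answer: VXV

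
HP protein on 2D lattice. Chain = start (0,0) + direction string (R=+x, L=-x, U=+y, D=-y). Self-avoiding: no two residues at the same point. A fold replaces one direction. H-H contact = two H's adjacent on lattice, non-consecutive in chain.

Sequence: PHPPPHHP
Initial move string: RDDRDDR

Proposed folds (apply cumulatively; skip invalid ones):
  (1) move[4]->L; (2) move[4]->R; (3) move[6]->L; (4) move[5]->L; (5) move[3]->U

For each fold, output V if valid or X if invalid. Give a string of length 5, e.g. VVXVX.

Answer: XVVXX

Derivation:
Initial: RDDRDDR -> [(0, 0), (1, 0), (1, -1), (1, -2), (2, -2), (2, -3), (2, -4), (3, -4)]
Fold 1: move[4]->L => RDDRLDR INVALID (collision), skipped
Fold 2: move[4]->R => RDDRRDR VALID
Fold 3: move[6]->L => RDDRRDL VALID
Fold 4: move[5]->L => RDDRRLL INVALID (collision), skipped
Fold 5: move[3]->U => RDDURDL INVALID (collision), skipped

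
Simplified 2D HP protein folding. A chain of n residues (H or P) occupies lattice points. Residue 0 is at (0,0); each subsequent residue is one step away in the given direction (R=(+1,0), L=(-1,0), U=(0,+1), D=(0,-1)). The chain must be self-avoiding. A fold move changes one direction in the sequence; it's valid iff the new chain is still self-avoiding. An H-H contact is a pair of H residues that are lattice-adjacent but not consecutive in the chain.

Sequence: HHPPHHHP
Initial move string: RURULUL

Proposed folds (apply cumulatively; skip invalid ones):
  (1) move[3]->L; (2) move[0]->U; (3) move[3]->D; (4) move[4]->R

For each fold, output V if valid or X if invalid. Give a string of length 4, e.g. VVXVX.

Answer: XVXV

Derivation:
Initial: RURULUL -> [(0, 0), (1, 0), (1, 1), (2, 1), (2, 2), (1, 2), (1, 3), (0, 3)]
Fold 1: move[3]->L => RURLLUL INVALID (collision), skipped
Fold 2: move[0]->U => UURULUL VALID
Fold 3: move[3]->D => UURDLUL INVALID (collision), skipped
Fold 4: move[4]->R => UURURUL VALID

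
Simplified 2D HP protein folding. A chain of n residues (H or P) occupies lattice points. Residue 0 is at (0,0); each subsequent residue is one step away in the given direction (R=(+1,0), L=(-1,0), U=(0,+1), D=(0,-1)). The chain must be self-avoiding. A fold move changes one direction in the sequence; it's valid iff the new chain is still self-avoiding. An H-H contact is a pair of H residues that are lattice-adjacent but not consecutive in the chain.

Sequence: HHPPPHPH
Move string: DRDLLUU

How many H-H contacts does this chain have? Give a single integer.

Answer: 1

Derivation:
Positions: [(0, 0), (0, -1), (1, -1), (1, -2), (0, -2), (-1, -2), (-1, -1), (-1, 0)]
H-H contact: residue 0 @(0,0) - residue 7 @(-1, 0)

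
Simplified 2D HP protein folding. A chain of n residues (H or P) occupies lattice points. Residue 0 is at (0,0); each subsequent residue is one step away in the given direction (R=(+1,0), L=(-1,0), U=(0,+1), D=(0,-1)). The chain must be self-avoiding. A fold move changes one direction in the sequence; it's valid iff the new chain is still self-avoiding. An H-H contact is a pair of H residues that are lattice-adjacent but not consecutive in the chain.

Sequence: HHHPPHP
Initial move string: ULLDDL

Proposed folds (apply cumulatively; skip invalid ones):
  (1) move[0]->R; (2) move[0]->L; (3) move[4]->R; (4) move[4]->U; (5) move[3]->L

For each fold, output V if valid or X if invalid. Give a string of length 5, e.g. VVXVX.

Initial: ULLDDL -> [(0, 0), (0, 1), (-1, 1), (-2, 1), (-2, 0), (-2, -1), (-3, -1)]
Fold 1: move[0]->R => RLLDDL INVALID (collision), skipped
Fold 2: move[0]->L => LLLDDL VALID
Fold 3: move[4]->R => LLLDRL INVALID (collision), skipped
Fold 4: move[4]->U => LLLDUL INVALID (collision), skipped
Fold 5: move[3]->L => LLLLDL VALID

Answer: XVXXV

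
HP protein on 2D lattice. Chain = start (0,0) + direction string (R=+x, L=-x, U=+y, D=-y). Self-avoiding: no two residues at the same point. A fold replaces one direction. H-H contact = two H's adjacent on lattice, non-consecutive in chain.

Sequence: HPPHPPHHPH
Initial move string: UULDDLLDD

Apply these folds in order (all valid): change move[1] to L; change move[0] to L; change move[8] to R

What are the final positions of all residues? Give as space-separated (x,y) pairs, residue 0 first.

Initial moves: UULDDLLDD
Fold: move[1]->L => ULLDDLLDD (positions: [(0, 0), (0, 1), (-1, 1), (-2, 1), (-2, 0), (-2, -1), (-3, -1), (-4, -1), (-4, -2), (-4, -3)])
Fold: move[0]->L => LLLDDLLDD (positions: [(0, 0), (-1, 0), (-2, 0), (-3, 0), (-3, -1), (-3, -2), (-4, -2), (-5, -2), (-5, -3), (-5, -4)])
Fold: move[8]->R => LLLDDLLDR (positions: [(0, 0), (-1, 0), (-2, 0), (-3, 0), (-3, -1), (-3, -2), (-4, -2), (-5, -2), (-5, -3), (-4, -3)])

Answer: (0,0) (-1,0) (-2,0) (-3,0) (-3,-1) (-3,-2) (-4,-2) (-5,-2) (-5,-3) (-4,-3)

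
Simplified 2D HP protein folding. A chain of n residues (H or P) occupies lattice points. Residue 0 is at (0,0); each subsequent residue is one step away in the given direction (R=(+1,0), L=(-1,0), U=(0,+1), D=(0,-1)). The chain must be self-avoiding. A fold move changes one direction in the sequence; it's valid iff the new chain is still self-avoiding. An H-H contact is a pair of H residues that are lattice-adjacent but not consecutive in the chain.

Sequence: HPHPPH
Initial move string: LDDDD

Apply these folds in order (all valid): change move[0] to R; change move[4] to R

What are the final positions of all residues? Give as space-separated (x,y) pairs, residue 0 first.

Answer: (0,0) (1,0) (1,-1) (1,-2) (1,-3) (2,-3)

Derivation:
Initial moves: LDDDD
Fold: move[0]->R => RDDDD (positions: [(0, 0), (1, 0), (1, -1), (1, -2), (1, -3), (1, -4)])
Fold: move[4]->R => RDDDR (positions: [(0, 0), (1, 0), (1, -1), (1, -2), (1, -3), (2, -3)])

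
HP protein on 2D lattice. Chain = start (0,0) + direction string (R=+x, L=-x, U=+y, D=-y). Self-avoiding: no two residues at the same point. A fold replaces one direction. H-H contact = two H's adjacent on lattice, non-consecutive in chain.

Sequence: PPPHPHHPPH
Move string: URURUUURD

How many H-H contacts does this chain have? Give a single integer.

Positions: [(0, 0), (0, 1), (1, 1), (1, 2), (2, 2), (2, 3), (2, 4), (2, 5), (3, 5), (3, 4)]
H-H contact: residue 6 @(2,4) - residue 9 @(3, 4)

Answer: 1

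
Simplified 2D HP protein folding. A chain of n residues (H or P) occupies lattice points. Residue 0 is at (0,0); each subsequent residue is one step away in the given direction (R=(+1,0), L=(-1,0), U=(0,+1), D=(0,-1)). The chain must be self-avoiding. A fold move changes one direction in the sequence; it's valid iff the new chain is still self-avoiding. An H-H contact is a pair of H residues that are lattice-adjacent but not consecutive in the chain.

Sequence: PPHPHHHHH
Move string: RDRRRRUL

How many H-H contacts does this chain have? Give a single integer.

Answer: 1

Derivation:
Positions: [(0, 0), (1, 0), (1, -1), (2, -1), (3, -1), (4, -1), (5, -1), (5, 0), (4, 0)]
H-H contact: residue 5 @(4,-1) - residue 8 @(4, 0)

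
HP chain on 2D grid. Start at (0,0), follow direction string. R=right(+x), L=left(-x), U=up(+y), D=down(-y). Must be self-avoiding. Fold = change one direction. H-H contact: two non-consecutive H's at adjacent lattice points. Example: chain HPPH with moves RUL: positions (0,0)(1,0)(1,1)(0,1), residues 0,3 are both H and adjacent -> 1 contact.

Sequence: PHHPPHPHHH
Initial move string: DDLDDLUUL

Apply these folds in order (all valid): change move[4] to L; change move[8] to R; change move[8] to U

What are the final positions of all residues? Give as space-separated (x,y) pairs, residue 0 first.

Initial moves: DDLDDLUUL
Fold: move[4]->L => DDLDLLUUL (positions: [(0, 0), (0, -1), (0, -2), (-1, -2), (-1, -3), (-2, -3), (-3, -3), (-3, -2), (-3, -1), (-4, -1)])
Fold: move[8]->R => DDLDLLUUR (positions: [(0, 0), (0, -1), (0, -2), (-1, -2), (-1, -3), (-2, -3), (-3, -3), (-3, -2), (-3, -1), (-2, -1)])
Fold: move[8]->U => DDLDLLUUU (positions: [(0, 0), (0, -1), (0, -2), (-1, -2), (-1, -3), (-2, -3), (-3, -3), (-3, -2), (-3, -1), (-3, 0)])

Answer: (0,0) (0,-1) (0,-2) (-1,-2) (-1,-3) (-2,-3) (-3,-3) (-3,-2) (-3,-1) (-3,0)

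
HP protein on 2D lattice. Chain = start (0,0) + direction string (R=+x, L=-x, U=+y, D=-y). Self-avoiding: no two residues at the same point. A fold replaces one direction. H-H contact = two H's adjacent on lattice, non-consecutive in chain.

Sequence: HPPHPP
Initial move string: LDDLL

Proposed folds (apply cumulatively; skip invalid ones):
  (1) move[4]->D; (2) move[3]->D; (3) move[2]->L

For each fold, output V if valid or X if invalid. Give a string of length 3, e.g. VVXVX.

Answer: VVV

Derivation:
Initial: LDDLL -> [(0, 0), (-1, 0), (-1, -1), (-1, -2), (-2, -2), (-3, -2)]
Fold 1: move[4]->D => LDDLD VALID
Fold 2: move[3]->D => LDDDD VALID
Fold 3: move[2]->L => LDLDD VALID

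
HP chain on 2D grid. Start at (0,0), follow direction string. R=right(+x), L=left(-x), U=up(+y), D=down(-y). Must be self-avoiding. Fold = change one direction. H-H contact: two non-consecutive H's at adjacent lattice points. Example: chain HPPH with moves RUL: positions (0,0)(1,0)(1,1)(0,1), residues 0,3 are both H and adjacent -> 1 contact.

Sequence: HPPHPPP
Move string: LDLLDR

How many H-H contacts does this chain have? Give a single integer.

Positions: [(0, 0), (-1, 0), (-1, -1), (-2, -1), (-3, -1), (-3, -2), (-2, -2)]
No H-H contacts found.

Answer: 0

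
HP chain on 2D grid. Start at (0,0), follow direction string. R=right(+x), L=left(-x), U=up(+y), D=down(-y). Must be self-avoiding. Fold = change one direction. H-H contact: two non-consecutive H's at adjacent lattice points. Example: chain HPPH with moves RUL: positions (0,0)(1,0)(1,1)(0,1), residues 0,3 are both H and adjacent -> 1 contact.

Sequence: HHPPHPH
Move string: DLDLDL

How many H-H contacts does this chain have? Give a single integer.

Positions: [(0, 0), (0, -1), (-1, -1), (-1, -2), (-2, -2), (-2, -3), (-3, -3)]
No H-H contacts found.

Answer: 0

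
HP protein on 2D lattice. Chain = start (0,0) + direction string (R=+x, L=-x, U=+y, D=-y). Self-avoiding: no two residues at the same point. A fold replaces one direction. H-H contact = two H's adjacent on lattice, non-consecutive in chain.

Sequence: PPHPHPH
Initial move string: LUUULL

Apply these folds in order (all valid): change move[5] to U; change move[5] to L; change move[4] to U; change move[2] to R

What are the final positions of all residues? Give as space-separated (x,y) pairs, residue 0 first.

Answer: (0,0) (-1,0) (-1,1) (0,1) (0,2) (0,3) (-1,3)

Derivation:
Initial moves: LUUULL
Fold: move[5]->U => LUUULU (positions: [(0, 0), (-1, 0), (-1, 1), (-1, 2), (-1, 3), (-2, 3), (-2, 4)])
Fold: move[5]->L => LUUULL (positions: [(0, 0), (-1, 0), (-1, 1), (-1, 2), (-1, 3), (-2, 3), (-3, 3)])
Fold: move[4]->U => LUUUUL (positions: [(0, 0), (-1, 0), (-1, 1), (-1, 2), (-1, 3), (-1, 4), (-2, 4)])
Fold: move[2]->R => LURUUL (positions: [(0, 0), (-1, 0), (-1, 1), (0, 1), (0, 2), (0, 3), (-1, 3)])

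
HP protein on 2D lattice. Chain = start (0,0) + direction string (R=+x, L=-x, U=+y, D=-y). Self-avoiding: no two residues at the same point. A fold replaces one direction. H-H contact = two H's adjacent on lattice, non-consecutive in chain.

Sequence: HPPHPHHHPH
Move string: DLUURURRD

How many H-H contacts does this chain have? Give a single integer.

Positions: [(0, 0), (0, -1), (-1, -1), (-1, 0), (-1, 1), (0, 1), (0, 2), (1, 2), (2, 2), (2, 1)]
H-H contact: residue 0 @(0,0) - residue 3 @(-1, 0)
H-H contact: residue 0 @(0,0) - residue 5 @(0, 1)

Answer: 2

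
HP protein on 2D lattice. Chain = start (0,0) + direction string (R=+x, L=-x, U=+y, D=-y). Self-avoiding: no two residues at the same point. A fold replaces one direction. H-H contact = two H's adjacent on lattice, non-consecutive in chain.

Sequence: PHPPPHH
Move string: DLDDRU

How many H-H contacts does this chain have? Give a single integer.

Positions: [(0, 0), (0, -1), (-1, -1), (-1, -2), (-1, -3), (0, -3), (0, -2)]
H-H contact: residue 1 @(0,-1) - residue 6 @(0, -2)

Answer: 1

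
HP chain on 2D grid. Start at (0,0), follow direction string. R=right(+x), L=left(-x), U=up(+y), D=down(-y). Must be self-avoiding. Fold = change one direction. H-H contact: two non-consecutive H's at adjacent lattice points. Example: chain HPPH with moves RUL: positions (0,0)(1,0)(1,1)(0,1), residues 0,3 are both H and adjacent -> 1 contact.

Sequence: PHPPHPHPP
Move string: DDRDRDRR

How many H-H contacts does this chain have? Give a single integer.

Positions: [(0, 0), (0, -1), (0, -2), (1, -2), (1, -3), (2, -3), (2, -4), (3, -4), (4, -4)]
No H-H contacts found.

Answer: 0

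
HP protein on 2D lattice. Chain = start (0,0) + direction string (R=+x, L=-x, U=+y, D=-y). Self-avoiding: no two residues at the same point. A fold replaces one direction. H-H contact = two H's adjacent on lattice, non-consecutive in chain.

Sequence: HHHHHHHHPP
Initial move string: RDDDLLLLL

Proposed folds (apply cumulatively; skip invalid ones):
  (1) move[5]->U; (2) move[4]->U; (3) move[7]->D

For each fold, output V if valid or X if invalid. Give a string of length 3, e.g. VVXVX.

Initial: RDDDLLLLL -> [(0, 0), (1, 0), (1, -1), (1, -2), (1, -3), (0, -3), (-1, -3), (-2, -3), (-3, -3), (-4, -3)]
Fold 1: move[5]->U => RDDDLULLL VALID
Fold 2: move[4]->U => RDDDUULLL INVALID (collision), skipped
Fold 3: move[7]->D => RDDDLULDL VALID

Answer: VXV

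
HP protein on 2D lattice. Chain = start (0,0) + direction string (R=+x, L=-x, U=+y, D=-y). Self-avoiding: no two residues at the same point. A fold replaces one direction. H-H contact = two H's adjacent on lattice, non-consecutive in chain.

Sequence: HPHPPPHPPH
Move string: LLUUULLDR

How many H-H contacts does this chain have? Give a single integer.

Positions: [(0, 0), (-1, 0), (-2, 0), (-2, 1), (-2, 2), (-2, 3), (-3, 3), (-4, 3), (-4, 2), (-3, 2)]
H-H contact: residue 6 @(-3,3) - residue 9 @(-3, 2)

Answer: 1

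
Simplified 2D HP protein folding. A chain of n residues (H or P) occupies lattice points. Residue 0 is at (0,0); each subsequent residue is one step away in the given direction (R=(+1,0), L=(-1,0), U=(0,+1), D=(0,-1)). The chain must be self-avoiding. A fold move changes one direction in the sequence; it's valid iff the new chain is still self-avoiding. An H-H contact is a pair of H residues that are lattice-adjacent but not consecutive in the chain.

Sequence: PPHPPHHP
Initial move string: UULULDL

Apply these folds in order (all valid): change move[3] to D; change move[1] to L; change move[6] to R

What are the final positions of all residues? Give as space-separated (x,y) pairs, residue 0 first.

Initial moves: UULULDL
Fold: move[3]->D => UULDLDL (positions: [(0, 0), (0, 1), (0, 2), (-1, 2), (-1, 1), (-2, 1), (-2, 0), (-3, 0)])
Fold: move[1]->L => ULLDLDL (positions: [(0, 0), (0, 1), (-1, 1), (-2, 1), (-2, 0), (-3, 0), (-3, -1), (-4, -1)])
Fold: move[6]->R => ULLDLDR (positions: [(0, 0), (0, 1), (-1, 1), (-2, 1), (-2, 0), (-3, 0), (-3, -1), (-2, -1)])

Answer: (0,0) (0,1) (-1,1) (-2,1) (-2,0) (-3,0) (-3,-1) (-2,-1)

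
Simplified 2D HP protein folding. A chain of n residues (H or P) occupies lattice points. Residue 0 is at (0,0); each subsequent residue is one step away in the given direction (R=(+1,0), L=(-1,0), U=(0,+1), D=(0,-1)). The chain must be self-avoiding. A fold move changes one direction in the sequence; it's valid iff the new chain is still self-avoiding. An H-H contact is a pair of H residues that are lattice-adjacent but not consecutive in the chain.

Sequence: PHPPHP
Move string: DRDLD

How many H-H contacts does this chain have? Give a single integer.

Answer: 1

Derivation:
Positions: [(0, 0), (0, -1), (1, -1), (1, -2), (0, -2), (0, -3)]
H-H contact: residue 1 @(0,-1) - residue 4 @(0, -2)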